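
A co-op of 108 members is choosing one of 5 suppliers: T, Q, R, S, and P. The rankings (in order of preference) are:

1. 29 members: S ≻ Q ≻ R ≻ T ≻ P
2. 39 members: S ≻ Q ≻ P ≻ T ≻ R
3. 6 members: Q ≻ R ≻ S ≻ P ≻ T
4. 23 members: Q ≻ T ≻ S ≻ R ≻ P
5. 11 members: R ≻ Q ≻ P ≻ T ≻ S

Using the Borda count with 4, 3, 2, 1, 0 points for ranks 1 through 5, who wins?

Q

T: 29·1 + 39·1 + 6·0 + 23·3 + 11·1 = 148
Q: 29·3 + 39·3 + 6·4 + 23·4 + 11·3 = 353
R: 29·2 + 39·0 + 6·3 + 23·1 + 11·4 = 143
S: 29·4 + 39·4 + 6·2 + 23·2 + 11·0 = 330
P: 29·0 + 39·2 + 6·1 + 23·0 + 11·2 = 106
Q has the highest Borda score (353).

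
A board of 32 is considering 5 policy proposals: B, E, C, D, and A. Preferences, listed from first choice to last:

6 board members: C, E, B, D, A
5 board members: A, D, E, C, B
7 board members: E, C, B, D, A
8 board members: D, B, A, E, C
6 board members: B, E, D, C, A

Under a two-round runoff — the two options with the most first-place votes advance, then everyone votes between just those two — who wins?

Round 1 first-place votes: B 6, E 7, C 6, D 8, A 5.
D and E advance.
Runoff: D is preferred to E by 13 voters; E by 19.
E wins the runoff.

E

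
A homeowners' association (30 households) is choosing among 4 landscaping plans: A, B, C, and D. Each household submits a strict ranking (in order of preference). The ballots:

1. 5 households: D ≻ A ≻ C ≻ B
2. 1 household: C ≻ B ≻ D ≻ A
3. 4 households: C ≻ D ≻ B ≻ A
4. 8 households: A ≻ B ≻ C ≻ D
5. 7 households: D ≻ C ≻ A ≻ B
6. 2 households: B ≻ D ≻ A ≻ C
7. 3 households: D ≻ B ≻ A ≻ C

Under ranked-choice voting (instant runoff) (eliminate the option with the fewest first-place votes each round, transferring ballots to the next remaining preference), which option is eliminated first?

Round 1: A 8, B 2, C 5, D 15. Eliminate B.

B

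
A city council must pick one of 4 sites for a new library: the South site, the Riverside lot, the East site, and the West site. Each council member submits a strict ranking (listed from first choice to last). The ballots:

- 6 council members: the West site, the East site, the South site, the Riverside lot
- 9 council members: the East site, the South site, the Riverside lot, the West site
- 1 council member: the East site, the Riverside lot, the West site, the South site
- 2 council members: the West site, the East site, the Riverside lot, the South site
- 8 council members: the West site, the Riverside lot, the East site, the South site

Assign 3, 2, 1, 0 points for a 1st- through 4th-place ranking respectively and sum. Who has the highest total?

the South site: 6·1 + 9·2 + 1·0 + 2·0 + 8·0 = 24
the Riverside lot: 6·0 + 9·1 + 1·2 + 2·1 + 8·2 = 29
the East site: 6·2 + 9·3 + 1·3 + 2·2 + 8·1 = 54
the West site: 6·3 + 9·0 + 1·1 + 2·3 + 8·3 = 49
the East site has the highest Borda score (54).

the East site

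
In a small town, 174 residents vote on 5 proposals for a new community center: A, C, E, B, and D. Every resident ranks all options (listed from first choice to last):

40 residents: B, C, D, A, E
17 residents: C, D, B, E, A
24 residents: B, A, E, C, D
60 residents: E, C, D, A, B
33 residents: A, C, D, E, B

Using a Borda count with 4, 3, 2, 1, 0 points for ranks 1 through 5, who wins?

C

A: 40·1 + 17·0 + 24·3 + 60·1 + 33·4 = 304
C: 40·3 + 17·4 + 24·1 + 60·3 + 33·3 = 491
E: 40·0 + 17·1 + 24·2 + 60·4 + 33·1 = 338
B: 40·4 + 17·2 + 24·4 + 60·0 + 33·0 = 290
D: 40·2 + 17·3 + 24·0 + 60·2 + 33·2 = 317
C has the highest Borda score (491).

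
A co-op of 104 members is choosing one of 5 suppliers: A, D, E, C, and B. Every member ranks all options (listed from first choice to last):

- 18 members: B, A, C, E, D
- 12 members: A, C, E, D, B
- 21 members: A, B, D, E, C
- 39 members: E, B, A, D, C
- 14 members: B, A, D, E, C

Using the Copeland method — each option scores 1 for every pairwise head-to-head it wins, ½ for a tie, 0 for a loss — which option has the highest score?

B

A: beats D, E, and C; loses to B → score 3.
D: beats C; loses to A, E, and B → score 1.
E: beats D and C; loses to A and B → score 2.
C: loses to A, D, E, and B → score 0.
B: beats A, D, E, and C → score 4.
B has the best pairwise record.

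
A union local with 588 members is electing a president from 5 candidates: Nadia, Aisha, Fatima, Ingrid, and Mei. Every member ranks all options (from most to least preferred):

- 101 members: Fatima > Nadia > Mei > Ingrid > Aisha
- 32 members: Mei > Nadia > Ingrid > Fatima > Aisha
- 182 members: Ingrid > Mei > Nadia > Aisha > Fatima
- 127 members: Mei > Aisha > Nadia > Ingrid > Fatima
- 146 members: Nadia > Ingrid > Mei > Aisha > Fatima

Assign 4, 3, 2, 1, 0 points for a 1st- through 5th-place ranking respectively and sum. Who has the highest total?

Mei

Nadia: 101·3 + 32·3 + 182·2 + 127·2 + 146·4 = 1601
Aisha: 101·0 + 32·0 + 182·1 + 127·3 + 146·1 = 709
Fatima: 101·4 + 32·1 + 182·0 + 127·0 + 146·0 = 436
Ingrid: 101·1 + 32·2 + 182·4 + 127·1 + 146·3 = 1458
Mei: 101·2 + 32·4 + 182·3 + 127·4 + 146·2 = 1676
Mei has the highest Borda score (1676).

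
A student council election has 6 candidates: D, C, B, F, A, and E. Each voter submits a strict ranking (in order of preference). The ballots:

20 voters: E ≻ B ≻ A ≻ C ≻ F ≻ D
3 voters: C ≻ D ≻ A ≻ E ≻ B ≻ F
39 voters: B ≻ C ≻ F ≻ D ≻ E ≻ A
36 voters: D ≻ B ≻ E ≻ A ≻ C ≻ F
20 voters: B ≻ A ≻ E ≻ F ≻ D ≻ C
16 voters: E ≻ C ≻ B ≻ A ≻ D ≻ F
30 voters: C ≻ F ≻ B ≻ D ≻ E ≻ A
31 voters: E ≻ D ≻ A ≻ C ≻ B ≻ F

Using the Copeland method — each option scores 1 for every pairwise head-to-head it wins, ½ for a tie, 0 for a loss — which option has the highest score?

B

D: beats A and E; loses to C, B, and F → score 2.
C: beats D and F; loses to B, A, and E → score 2.
B: beats D, C, F, A, and E → score 5.
F: beats D; loses to C, B, A, and E → score 1.
A: beats C and F; loses to D, B, and E → score 2.
E: beats C, F, and A; loses to D and B → score 3.
B has the best pairwise record.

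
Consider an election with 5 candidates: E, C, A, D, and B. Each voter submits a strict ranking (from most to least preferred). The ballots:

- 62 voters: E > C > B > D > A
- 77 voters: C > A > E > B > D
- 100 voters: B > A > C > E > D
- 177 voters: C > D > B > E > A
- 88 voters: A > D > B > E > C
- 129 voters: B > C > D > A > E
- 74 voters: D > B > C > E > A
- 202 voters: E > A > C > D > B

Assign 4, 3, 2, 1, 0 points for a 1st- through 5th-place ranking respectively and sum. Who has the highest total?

C

E: 62·4 + 77·2 + 100·1 + 177·1 + 88·1 + 129·0 + 74·1 + 202·4 = 1649
C: 62·3 + 77·4 + 100·2 + 177·4 + 88·0 + 129·3 + 74·2 + 202·2 = 2341
A: 62·0 + 77·3 + 100·3 + 177·0 + 88·4 + 129·1 + 74·0 + 202·3 = 1618
D: 62·1 + 77·0 + 100·0 + 177·3 + 88·3 + 129·2 + 74·4 + 202·1 = 1613
B: 62·2 + 77·1 + 100·4 + 177·2 + 88·2 + 129·4 + 74·3 + 202·0 = 1869
C has the highest Borda score (2341).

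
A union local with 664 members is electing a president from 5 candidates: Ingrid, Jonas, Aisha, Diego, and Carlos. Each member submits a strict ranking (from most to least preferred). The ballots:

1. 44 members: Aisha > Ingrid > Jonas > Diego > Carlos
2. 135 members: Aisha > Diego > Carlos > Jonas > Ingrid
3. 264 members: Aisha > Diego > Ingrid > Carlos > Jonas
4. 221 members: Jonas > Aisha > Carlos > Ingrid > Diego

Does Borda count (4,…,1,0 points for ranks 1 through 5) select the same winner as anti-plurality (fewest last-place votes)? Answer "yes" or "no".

Borda — scores: Ingrid 881, Jonas 1107, Aisha 2435, Diego 1241, Carlos 976. Winner: Aisha.
Anti-plurality — last-place votes: Ingrid 135, Jonas 264, Aisha 0, Diego 221, Carlos 44. Winner: Aisha.
The two methods agree.

yes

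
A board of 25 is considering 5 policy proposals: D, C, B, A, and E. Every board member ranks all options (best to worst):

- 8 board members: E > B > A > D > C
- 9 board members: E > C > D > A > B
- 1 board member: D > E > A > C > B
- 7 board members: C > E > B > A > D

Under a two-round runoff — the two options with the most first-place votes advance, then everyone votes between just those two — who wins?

E

Round 1 first-place votes: D 1, C 7, B 0, A 0, E 17.
E and C advance.
Runoff: E is preferred to C by 18 voters; C by 7.
E wins the runoff.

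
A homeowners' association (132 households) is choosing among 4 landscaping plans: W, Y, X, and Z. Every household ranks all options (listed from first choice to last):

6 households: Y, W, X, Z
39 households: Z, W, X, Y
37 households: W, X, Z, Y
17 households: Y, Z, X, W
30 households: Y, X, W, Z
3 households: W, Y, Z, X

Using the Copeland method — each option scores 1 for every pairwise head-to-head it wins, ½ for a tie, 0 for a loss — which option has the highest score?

W: beats Y, X, and Z → score 3.
Y: loses to W, X, and Z → score 0.
X: beats Y and Z; loses to W → score 2.
Z: beats Y; loses to W and X → score 1.
W has the best pairwise record.

W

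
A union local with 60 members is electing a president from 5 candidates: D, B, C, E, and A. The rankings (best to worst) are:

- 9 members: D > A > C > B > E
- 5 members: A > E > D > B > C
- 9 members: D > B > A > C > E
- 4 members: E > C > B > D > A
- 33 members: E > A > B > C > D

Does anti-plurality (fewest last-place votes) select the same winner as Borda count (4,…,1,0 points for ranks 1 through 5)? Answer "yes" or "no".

no

Anti-plurality — last-place votes: D 33, B 0, C 5, E 18, A 4. Winner: B.
Borda — scores: D 86, B 115, C 72, E 163, A 164. Winner: A.
The two methods disagree.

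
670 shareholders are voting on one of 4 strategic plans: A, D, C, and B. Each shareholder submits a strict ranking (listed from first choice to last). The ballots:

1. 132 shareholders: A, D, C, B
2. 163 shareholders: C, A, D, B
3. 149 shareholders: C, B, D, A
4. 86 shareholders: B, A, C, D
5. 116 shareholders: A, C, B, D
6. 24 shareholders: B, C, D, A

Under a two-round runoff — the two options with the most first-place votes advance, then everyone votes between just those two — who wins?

Round 1 first-place votes: A 248, D 0, C 312, B 110.
C and A advance.
Runoff: C is preferred to A by 336 voters; A by 334.
C wins the runoff.

C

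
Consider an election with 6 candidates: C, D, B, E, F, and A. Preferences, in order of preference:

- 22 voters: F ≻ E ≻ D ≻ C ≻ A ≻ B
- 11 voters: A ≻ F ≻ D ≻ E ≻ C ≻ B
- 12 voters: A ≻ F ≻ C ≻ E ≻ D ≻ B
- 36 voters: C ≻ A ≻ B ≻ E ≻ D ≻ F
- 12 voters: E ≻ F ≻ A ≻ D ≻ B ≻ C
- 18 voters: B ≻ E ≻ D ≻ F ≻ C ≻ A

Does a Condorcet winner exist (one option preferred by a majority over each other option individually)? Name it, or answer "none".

Checking pairwise contests:
D beats C 63–48.
E beats D 100–11.
C beats B 81–30.
A beats E 59–52.
E beats F 66–45.
C beats A 76–35.
Every option loses at least one head-to-head, so there is no Condorcet winner.

none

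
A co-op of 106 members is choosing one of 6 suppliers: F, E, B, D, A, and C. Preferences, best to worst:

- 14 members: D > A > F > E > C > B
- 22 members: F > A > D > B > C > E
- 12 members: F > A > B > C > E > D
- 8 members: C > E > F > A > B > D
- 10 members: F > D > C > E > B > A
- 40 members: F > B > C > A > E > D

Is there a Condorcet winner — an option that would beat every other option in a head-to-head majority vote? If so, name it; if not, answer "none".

F vs E: 98–8 for F.
F vs B: 106–0 for F.
F vs D: 92–14 for F.
F vs A: 92–14 for F.
F vs C: 98–8 for F.
F beats every other option head-to-head.

F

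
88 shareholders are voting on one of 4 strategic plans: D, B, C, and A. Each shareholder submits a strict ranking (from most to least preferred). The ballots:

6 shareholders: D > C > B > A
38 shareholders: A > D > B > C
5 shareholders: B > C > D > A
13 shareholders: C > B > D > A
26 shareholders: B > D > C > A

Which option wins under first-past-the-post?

A

First-place votes: D 6, B 31, C 13, A 38.
A has the most first-place votes.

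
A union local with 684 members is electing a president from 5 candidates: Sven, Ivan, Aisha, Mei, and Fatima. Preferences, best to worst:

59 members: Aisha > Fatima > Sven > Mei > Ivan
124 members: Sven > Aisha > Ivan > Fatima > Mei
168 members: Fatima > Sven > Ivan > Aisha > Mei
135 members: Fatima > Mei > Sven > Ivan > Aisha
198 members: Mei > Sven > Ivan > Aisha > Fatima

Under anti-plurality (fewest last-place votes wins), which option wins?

Last-place votes: Sven 0, Ivan 59, Aisha 135, Mei 292, Fatima 198.
Sven is ranked last by the fewest voters, so Sven wins.

Sven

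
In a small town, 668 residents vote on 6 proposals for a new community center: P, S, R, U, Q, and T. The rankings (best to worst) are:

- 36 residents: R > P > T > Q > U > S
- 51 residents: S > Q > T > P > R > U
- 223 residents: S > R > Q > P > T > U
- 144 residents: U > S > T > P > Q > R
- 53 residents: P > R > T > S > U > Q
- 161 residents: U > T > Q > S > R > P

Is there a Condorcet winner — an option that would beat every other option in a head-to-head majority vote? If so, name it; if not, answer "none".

none

Checking pairwise contests:
S beats P 579–89.
U beats S 341–327.
S beats R 579–89.
P beats U 363–305.
S beats Q 471–197.
S beats T 418–250.
Every option loses at least one head-to-head, so there is no Condorcet winner.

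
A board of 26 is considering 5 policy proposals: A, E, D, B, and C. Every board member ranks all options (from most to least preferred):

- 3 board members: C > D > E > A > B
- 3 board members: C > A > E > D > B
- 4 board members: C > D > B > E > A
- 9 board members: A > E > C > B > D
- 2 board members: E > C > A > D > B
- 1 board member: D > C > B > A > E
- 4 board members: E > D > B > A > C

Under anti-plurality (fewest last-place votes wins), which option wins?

Last-place votes: A 4, E 1, D 9, B 8, C 4.
E is ranked last by the fewest voters, so E wins.

E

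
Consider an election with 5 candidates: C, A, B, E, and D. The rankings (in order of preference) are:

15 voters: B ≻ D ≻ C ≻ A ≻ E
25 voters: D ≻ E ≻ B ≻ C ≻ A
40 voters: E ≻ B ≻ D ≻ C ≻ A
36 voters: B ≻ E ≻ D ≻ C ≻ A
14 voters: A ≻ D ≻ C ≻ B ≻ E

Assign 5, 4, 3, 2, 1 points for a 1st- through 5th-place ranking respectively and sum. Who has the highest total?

C: 15·3 + 25·2 + 40·2 + 36·2 + 14·3 = 289
A: 15·2 + 25·1 + 40·1 + 36·1 + 14·5 = 201
B: 15·5 + 25·3 + 40·4 + 36·5 + 14·2 = 518
E: 15·1 + 25·4 + 40·5 + 36·4 + 14·1 = 473
D: 15·4 + 25·5 + 40·3 + 36·3 + 14·4 = 469
B has the highest Borda score (518).

B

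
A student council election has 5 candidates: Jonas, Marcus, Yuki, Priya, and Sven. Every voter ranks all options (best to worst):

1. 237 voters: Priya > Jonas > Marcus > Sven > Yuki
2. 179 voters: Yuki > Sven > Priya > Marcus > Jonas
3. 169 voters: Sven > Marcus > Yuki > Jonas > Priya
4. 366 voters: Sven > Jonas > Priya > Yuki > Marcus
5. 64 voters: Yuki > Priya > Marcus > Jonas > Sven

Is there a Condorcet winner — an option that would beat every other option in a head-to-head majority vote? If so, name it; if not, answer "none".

Sven vs Jonas: 714–301 for Sven.
Sven vs Marcus: 714–301 for Sven.
Sven vs Yuki: 772–243 for Sven.
Sven vs Priya: 714–301 for Sven.
Sven beats every other option head-to-head.

Sven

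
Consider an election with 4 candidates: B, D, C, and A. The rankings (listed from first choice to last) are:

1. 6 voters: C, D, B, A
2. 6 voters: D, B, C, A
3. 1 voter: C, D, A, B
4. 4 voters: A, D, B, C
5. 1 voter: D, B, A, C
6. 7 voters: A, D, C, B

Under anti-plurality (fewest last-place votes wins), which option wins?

D

Last-place votes: B 8, D 0, C 5, A 12.
D is ranked last by the fewest voters, so D wins.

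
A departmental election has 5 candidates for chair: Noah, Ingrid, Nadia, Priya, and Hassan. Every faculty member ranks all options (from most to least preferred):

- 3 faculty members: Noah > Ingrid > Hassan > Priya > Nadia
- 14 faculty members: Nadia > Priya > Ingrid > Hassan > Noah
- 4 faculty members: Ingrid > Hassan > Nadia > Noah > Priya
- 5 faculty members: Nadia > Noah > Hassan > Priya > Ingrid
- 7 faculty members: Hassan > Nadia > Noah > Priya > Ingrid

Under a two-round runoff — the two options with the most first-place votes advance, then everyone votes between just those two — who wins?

Round 1 first-place votes: Noah 3, Ingrid 4, Nadia 19, Priya 0, Hassan 7.
Nadia and Hassan advance.
Runoff: Nadia is preferred to Hassan by 19 voters; Hassan by 14.
Nadia wins the runoff.

Nadia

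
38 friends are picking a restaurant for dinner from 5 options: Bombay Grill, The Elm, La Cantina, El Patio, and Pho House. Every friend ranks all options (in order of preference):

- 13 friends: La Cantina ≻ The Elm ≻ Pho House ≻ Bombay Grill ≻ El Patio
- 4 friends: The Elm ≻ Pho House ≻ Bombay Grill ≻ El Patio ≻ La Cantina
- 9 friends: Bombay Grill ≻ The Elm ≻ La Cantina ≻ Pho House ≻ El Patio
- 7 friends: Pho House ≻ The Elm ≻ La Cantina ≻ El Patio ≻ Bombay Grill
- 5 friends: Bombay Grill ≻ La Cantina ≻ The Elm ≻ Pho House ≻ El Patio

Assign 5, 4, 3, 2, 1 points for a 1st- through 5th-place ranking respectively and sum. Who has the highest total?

Bombay Grill: 13·2 + 4·3 + 9·5 + 7·1 + 5·5 = 115
The Elm: 13·4 + 4·5 + 9·4 + 7·4 + 5·3 = 151
La Cantina: 13·5 + 4·1 + 9·3 + 7·3 + 5·4 = 137
El Patio: 13·1 + 4·2 + 9·1 + 7·2 + 5·1 = 49
Pho House: 13·3 + 4·4 + 9·2 + 7·5 + 5·2 = 118
The Elm has the highest Borda score (151).

The Elm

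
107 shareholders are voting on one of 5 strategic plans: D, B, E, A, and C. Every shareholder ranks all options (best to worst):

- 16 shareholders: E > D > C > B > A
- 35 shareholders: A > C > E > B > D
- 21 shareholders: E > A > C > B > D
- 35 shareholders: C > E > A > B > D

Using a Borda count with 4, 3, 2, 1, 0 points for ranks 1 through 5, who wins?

E

D: 16·3 + 35·0 + 21·0 + 35·0 = 48
B: 16·1 + 35·1 + 21·1 + 35·1 = 107
E: 16·4 + 35·2 + 21·4 + 35·3 = 323
A: 16·0 + 35·4 + 21·3 + 35·2 = 273
C: 16·2 + 35·3 + 21·2 + 35·4 = 319
E has the highest Borda score (323).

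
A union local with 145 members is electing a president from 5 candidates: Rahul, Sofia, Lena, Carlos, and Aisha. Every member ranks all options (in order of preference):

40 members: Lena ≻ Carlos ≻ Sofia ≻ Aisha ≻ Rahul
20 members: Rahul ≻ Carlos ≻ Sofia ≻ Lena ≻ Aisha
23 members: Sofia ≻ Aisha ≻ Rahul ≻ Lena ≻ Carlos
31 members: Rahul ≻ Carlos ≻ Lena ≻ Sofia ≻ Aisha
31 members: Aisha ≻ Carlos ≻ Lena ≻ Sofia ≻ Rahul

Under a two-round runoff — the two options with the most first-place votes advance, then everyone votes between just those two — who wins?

Rahul

Round 1 first-place votes: Rahul 51, Sofia 23, Lena 40, Carlos 0, Aisha 31.
Rahul and Lena advance.
Runoff: Rahul is preferred to Lena by 74 voters; Lena by 71.
Rahul wins the runoff.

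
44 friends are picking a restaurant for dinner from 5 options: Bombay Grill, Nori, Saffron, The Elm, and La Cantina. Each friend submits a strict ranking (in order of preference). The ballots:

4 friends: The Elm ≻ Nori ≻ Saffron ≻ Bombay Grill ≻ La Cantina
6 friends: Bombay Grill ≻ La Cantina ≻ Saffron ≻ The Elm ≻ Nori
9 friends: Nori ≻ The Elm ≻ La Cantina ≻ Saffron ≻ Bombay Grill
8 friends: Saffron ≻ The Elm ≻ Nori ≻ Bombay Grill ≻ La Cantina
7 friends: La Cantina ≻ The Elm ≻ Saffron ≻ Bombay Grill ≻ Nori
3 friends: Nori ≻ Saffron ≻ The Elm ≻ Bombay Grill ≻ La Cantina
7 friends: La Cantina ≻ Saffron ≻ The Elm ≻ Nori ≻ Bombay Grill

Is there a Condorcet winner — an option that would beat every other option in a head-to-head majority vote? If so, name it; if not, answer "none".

Checking pairwise contests:
Nori beats Bombay Grill 31–13.
Saffron beats Nori 28–16.
La Cantina beats Saffron 29–15.
Saffron beats The Elm 24–20.
Nori beats La Cantina 24–20.
Every option loses at least one head-to-head, so there is no Condorcet winner.

none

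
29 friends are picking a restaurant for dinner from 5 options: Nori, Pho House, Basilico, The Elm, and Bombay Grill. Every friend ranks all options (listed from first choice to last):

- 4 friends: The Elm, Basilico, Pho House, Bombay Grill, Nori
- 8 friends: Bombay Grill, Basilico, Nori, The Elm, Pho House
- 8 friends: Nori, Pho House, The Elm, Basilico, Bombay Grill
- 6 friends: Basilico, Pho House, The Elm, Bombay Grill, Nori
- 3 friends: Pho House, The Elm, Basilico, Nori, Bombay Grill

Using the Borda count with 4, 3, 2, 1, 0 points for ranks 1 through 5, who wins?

Nori: 4·0 + 8·2 + 8·4 + 6·0 + 3·1 = 51
Pho House: 4·2 + 8·0 + 8·3 + 6·3 + 3·4 = 62
Basilico: 4·3 + 8·3 + 8·1 + 6·4 + 3·2 = 74
The Elm: 4·4 + 8·1 + 8·2 + 6·2 + 3·3 = 61
Bombay Grill: 4·1 + 8·4 + 8·0 + 6·1 + 3·0 = 42
Basilico has the highest Borda score (74).

Basilico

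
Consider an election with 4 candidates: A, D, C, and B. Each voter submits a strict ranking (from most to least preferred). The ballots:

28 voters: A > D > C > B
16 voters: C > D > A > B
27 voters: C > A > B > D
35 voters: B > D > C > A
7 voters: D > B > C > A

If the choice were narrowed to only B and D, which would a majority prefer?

B

Voters preferring B to D: 62; preferring D to B: 51.
B wins the head-to-head.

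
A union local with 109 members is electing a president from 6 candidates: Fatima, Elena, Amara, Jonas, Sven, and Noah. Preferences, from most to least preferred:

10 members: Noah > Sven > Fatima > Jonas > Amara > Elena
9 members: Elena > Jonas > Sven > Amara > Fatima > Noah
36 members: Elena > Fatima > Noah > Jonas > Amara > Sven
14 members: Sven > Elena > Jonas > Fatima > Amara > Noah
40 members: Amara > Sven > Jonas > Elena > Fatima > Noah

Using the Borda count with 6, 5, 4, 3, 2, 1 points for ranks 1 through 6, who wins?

Fatima: 10·4 + 9·2 + 36·5 + 14·3 + 40·2 = 360
Elena: 10·1 + 9·6 + 36·6 + 14·5 + 40·3 = 470
Amara: 10·2 + 9·3 + 36·2 + 14·2 + 40·6 = 387
Jonas: 10·3 + 9·5 + 36·3 + 14·4 + 40·4 = 399
Sven: 10·5 + 9·4 + 36·1 + 14·6 + 40·5 = 406
Noah: 10·6 + 9·1 + 36·4 + 14·1 + 40·1 = 267
Elena has the highest Borda score (470).

Elena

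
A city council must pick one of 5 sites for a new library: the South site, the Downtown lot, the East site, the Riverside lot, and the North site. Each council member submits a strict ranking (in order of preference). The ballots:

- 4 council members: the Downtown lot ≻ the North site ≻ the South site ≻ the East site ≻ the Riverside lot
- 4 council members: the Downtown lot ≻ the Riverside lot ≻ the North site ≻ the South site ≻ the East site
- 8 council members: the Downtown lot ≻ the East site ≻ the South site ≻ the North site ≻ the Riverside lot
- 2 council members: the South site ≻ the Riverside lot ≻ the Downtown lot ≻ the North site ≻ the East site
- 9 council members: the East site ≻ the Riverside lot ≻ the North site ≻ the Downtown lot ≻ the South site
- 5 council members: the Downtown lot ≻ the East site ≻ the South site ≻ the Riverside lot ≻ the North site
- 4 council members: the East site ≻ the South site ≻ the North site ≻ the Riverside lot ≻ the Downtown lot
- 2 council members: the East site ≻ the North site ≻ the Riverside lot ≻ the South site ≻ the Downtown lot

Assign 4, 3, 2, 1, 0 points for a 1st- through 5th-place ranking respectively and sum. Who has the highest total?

the East site

the South site: 4·2 + 4·1 + 8·2 + 2·4 + 9·0 + 5·2 + 4·3 + 2·1 = 60
the Downtown lot: 4·4 + 4·4 + 8·4 + 2·2 + 9·1 + 5·4 + 4·0 + 2·0 = 97
the East site: 4·1 + 4·0 + 8·3 + 2·0 + 9·4 + 5·3 + 4·4 + 2·4 = 103
the Riverside lot: 4·0 + 4·3 + 8·0 + 2·3 + 9·3 + 5·1 + 4·1 + 2·2 = 58
the North site: 4·3 + 4·2 + 8·1 + 2·1 + 9·2 + 5·0 + 4·2 + 2·3 = 62
the East site has the highest Borda score (103).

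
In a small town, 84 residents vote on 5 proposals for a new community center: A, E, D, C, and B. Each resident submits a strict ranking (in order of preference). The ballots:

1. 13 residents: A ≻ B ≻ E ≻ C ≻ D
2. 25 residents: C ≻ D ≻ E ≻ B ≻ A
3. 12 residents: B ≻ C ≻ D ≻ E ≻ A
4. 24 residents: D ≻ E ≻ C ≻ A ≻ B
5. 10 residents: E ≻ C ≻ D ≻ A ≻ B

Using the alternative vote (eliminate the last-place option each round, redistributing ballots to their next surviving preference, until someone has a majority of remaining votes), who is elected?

Round 1: A 13, E 10, D 24, C 25, B 12. Eliminate E.
Round 2: A 13, D 24, C 35, B 12. Eliminate B.
Round 3: A 13, D 24, C 47. C has a majority.

C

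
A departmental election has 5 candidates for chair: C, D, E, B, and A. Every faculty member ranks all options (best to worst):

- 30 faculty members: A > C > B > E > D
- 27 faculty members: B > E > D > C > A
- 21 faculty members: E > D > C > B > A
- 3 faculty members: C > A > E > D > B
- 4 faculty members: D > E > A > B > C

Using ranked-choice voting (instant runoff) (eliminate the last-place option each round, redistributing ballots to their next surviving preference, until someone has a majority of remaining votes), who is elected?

Round 1: C 3, D 4, E 21, B 27, A 30. Eliminate C.
Round 2: D 4, E 21, B 27, A 33. Eliminate D.
Round 3: E 25, B 27, A 33. Eliminate E.
Round 4: B 48, A 37. B has a majority.

B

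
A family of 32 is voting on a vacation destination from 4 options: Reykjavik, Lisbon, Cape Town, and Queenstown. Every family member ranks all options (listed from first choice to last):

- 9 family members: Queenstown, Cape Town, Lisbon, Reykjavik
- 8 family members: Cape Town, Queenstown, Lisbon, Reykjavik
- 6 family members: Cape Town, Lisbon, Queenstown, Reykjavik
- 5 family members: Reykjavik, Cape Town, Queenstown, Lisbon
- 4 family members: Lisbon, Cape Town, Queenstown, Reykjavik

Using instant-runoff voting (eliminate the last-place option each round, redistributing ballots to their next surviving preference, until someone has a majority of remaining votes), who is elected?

Round 1: Reykjavik 5, Lisbon 4, Cape Town 14, Queenstown 9. Eliminate Lisbon.
Round 2: Reykjavik 5, Cape Town 18, Queenstown 9. Cape Town has a majority.

Cape Town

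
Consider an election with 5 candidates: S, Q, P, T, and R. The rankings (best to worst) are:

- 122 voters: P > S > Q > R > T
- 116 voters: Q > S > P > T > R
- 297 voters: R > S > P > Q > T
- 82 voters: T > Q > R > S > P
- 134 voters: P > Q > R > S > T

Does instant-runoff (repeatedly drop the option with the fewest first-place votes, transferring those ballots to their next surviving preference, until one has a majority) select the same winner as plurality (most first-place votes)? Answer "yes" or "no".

yes

Instant-runoff — R1 S 0, Q 116, P 256, T 82, R 297 (S out); R2 Q 116, P 256, T 82, R 297 (T out); R3 Q 198, P 256, R 297 (Q out); R4 P 372, R 379 (R winner). Winner: R.
Plurality — first-place votes: S 0, Q 116, P 256, T 82, R 297. Winner: R.
The two methods agree.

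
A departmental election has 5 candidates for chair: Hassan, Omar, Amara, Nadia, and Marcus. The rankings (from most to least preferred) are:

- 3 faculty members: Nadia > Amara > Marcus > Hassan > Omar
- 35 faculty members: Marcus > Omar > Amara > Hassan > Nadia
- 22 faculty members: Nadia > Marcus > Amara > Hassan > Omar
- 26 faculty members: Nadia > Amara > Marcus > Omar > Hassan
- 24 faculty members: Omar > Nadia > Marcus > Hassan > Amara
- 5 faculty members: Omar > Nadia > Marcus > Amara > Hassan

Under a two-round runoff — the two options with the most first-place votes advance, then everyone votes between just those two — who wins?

Nadia

Round 1 first-place votes: Hassan 0, Omar 29, Amara 0, Nadia 51, Marcus 35.
Nadia and Marcus advance.
Runoff: Nadia is preferred to Marcus by 80 voters; Marcus by 35.
Nadia wins the runoff.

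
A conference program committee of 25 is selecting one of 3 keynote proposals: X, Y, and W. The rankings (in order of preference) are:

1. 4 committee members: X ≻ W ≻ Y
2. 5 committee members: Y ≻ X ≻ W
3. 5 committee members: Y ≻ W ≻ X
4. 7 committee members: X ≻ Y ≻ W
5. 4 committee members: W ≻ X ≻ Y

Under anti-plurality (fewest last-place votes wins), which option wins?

Last-place votes: X 5, Y 8, W 12.
X is ranked last by the fewest voters, so X wins.

X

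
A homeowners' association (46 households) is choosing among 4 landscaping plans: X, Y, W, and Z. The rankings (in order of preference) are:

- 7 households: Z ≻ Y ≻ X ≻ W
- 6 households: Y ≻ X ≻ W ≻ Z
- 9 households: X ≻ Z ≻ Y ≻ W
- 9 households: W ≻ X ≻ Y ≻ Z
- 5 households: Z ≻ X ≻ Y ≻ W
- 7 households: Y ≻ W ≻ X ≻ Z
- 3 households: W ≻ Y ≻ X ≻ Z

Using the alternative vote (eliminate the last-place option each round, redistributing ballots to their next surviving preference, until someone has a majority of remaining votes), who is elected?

Y

Round 1: X 9, Y 13, W 12, Z 12. Eliminate X.
Round 2: Y 13, W 12, Z 21. Eliminate W.
Round 3: Y 25, Z 21. Y has a majority.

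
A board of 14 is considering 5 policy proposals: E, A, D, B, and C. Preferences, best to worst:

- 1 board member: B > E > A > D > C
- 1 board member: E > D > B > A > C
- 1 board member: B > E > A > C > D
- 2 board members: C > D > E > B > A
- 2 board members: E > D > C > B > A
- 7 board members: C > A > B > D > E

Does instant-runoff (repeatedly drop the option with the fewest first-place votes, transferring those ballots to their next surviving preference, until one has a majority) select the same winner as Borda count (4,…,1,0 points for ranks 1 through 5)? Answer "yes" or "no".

Instant-runoff — R1 E 3, A 0, D 0, B 2, C 9 (C winner). Winner: C.
Borda — scores: E 22, A 26, D 23, B 28, C 41. Winner: C.
The two methods agree.

yes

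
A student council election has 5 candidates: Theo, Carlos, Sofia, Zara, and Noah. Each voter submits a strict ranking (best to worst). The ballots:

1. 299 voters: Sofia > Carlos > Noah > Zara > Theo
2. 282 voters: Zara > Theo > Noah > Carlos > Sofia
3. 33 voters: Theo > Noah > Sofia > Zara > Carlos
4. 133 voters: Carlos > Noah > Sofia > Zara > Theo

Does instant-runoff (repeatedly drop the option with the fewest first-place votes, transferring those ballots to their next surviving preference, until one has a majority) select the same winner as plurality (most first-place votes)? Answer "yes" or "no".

Instant-runoff — R1 Theo 33, Carlos 133, Sofia 299, Zara 282, Noah 0 (Noah out); R2 Theo 33, Carlos 133, Sofia 299, Zara 282 (Theo out); R3 Carlos 133, Sofia 332, Zara 282 (Carlos out); R4 Sofia 465, Zara 282 (Sofia winner). Winner: Sofia.
Plurality — first-place votes: Theo 33, Carlos 133, Sofia 299, Zara 282, Noah 0. Winner: Sofia.
The two methods agree.

yes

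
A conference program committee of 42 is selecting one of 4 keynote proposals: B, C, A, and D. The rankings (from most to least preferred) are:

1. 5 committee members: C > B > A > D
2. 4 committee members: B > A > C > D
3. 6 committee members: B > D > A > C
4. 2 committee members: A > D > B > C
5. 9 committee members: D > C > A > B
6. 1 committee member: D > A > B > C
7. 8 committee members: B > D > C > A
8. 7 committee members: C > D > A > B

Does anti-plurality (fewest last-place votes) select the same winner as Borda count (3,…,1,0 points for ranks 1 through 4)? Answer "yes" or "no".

no

Anti-plurality — last-place votes: B 16, C 9, A 8, D 9. Winner: A.
Borda — scores: B 67, C 66, A 43, D 76. Winner: D.
The two methods disagree.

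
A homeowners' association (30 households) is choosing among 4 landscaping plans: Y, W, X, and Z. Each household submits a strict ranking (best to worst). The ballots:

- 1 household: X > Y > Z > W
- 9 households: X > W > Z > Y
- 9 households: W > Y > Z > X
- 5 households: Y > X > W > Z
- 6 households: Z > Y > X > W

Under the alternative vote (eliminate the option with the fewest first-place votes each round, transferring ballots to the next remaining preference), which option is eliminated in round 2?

Round 1: Y 5, W 9, X 10, Z 6. Eliminate Y.
Round 2: W 9, X 15, Z 6. Eliminate Z.

Z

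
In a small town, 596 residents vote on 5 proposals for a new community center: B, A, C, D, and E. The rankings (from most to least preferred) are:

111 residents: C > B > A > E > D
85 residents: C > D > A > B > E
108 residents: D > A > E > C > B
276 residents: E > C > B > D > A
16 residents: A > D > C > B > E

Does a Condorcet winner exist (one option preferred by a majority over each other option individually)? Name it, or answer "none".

none

Checking pairwise contests:
C beats B 596–0.
B beats A 387–209.
E beats C 384–212.
B beats D 387–209.
A beats E 320–276.
Every option loses at least one head-to-head, so there is no Condorcet winner.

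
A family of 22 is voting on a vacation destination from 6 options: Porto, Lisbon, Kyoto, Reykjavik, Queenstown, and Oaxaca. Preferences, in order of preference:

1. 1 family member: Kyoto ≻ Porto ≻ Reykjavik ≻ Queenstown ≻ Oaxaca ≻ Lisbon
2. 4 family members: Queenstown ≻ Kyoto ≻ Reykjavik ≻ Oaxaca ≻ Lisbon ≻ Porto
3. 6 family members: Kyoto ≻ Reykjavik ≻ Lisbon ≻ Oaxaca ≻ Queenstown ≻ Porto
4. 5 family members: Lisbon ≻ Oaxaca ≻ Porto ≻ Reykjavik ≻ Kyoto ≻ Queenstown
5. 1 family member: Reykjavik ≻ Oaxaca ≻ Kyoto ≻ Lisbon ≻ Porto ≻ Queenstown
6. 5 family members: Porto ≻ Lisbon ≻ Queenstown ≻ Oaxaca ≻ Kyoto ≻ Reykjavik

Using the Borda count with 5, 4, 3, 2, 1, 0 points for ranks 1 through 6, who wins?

Porto: 1·4 + 4·0 + 6·0 + 5·3 + 1·1 + 5·5 = 45
Lisbon: 1·0 + 4·1 + 6·3 + 5·5 + 1·2 + 5·4 = 69
Kyoto: 1·5 + 4·4 + 6·5 + 5·1 + 1·3 + 5·1 = 64
Reykjavik: 1·3 + 4·3 + 6·4 + 5·2 + 1·5 + 5·0 = 54
Queenstown: 1·2 + 4·5 + 6·1 + 5·0 + 1·0 + 5·3 = 43
Oaxaca: 1·1 + 4·2 + 6·2 + 5·4 + 1·4 + 5·2 = 55
Lisbon has the highest Borda score (69).

Lisbon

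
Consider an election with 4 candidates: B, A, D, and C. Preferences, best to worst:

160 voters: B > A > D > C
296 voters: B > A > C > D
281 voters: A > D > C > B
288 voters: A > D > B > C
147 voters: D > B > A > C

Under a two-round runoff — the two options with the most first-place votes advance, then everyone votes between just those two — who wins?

B

Round 1 first-place votes: B 456, A 569, D 147, C 0.
A and B advance.
Runoff: A is preferred to B by 569 voters; B by 603.
B wins the runoff.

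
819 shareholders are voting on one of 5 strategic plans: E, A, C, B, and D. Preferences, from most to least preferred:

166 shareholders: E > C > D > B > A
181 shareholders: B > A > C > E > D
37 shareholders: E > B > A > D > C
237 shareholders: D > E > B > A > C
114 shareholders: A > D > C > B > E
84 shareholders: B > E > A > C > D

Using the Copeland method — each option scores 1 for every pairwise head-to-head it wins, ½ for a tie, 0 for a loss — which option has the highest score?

E: beats A, C, B, and D → score 4.
A: beats C and D; loses to E and B → score 2.
C: beats D; loses to E, A, and B → score 1.
B: beats A and C; loses to E and D → score 2.
D: beats B; loses to E, A, and C → score 1.
E has the best pairwise record.

E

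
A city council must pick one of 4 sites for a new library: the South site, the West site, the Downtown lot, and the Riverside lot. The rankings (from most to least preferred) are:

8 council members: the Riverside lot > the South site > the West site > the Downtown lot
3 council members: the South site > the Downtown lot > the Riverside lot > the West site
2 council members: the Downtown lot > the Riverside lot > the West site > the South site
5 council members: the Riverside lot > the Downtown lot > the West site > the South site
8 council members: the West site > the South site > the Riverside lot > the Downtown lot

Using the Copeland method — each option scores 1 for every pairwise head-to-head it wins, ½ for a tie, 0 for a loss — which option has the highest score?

the Riverside lot

the South site: beats the Downtown lot; loses to the West site and the Riverside lot → score 1.
the West site: beats the South site and the Downtown lot; loses to the Riverside lot → score 2.
the Downtown lot: loses to the South site, the West site, and the Riverside lot → score 0.
the Riverside lot: beats the South site, the West site, and the Downtown lot → score 3.
the Riverside lot has the best pairwise record.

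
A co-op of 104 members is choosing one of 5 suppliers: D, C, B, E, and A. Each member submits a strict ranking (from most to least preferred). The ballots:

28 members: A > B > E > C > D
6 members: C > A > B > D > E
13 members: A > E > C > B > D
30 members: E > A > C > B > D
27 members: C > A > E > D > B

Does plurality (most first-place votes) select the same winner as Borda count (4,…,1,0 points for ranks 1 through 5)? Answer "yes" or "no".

Plurality — first-place votes: D 0, C 33, B 0, E 30, A 41. Winner: A.
Borda — scores: D 33, C 246, B 139, E 269, A 353. Winner: A.
The two methods agree.

yes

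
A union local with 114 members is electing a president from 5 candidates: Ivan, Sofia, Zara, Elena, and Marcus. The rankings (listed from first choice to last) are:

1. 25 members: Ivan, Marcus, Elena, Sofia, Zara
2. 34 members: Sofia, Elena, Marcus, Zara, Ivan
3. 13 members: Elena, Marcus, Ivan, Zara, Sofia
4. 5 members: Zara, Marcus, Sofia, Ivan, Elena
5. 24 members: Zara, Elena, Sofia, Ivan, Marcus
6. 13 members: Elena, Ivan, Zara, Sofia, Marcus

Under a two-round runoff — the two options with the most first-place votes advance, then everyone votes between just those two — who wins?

Sofia

Round 1 first-place votes: Ivan 25, Sofia 34, Zara 29, Elena 26, Marcus 0.
Sofia and Zara advance.
Runoff: Sofia is preferred to Zara by 59 voters; Zara by 55.
Sofia wins the runoff.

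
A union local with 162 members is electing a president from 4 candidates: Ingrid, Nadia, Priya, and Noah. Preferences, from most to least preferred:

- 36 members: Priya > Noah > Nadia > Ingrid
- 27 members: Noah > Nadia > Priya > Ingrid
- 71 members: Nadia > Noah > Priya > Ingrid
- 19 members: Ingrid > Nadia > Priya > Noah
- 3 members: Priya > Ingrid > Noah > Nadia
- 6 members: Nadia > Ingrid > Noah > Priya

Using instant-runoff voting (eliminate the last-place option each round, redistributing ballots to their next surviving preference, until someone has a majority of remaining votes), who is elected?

Nadia

Round 1: Ingrid 19, Nadia 77, Priya 39, Noah 27. Eliminate Ingrid.
Round 2: Nadia 96, Priya 39, Noah 27. Nadia has a majority.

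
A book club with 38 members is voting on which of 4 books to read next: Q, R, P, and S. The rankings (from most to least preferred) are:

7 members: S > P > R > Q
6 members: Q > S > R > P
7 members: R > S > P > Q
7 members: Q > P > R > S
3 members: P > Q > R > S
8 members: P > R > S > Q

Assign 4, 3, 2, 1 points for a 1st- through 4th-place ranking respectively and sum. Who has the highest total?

P

Q: 7·1 + 6·4 + 7·1 + 7·4 + 3·3 + 8·1 = 83
R: 7·2 + 6·2 + 7·4 + 7·2 + 3·2 + 8·3 = 98
P: 7·3 + 6·1 + 7·2 + 7·3 + 3·4 + 8·4 = 106
S: 7·4 + 6·3 + 7·3 + 7·1 + 3·1 + 8·2 = 93
P has the highest Borda score (106).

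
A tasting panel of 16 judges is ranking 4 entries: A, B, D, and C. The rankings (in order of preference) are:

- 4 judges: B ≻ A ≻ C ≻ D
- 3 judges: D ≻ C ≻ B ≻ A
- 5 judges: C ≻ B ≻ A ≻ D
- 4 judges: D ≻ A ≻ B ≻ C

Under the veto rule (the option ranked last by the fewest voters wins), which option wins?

B

Last-place votes: A 3, B 0, D 9, C 4.
B is ranked last by the fewest voters, so B wins.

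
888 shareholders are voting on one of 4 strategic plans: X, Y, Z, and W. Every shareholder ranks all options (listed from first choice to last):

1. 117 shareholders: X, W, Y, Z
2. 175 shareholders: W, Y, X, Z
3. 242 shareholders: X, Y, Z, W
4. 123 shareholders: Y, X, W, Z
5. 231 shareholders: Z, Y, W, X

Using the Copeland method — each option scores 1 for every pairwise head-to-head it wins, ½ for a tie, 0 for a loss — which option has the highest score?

X: beats Z and W; loses to Y → score 2.
Y: beats X, Z, and W → score 3.
Z: beats W; loses to X and Y → score 1.
W: loses to X, Y, and Z → score 0.
Y has the best pairwise record.

Y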